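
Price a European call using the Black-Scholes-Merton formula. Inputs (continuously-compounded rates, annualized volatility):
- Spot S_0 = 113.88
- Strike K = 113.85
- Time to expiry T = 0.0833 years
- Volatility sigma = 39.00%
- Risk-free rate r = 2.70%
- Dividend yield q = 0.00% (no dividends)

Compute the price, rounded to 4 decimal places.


Answer: Price = 5.2489

Derivation:
d1 = (ln(S/K) + (r - q + 0.5*sigma^2) * T) / (sigma * sqrt(T)) = 0.07860229
d2 = d1 - sigma * sqrt(T) = -0.03395850
exp(-rT) = 0.99775343; exp(-qT) = 1.00000000
C = S_0 * exp(-qT) * N(d1) - K * exp(-rT) * N(d2)
N(d1) = 0.53132552; N(d2) = 0.48645512
C = 113.8800 * 1.00000000 * 0.53132552 - 113.8500 * 0.99775343 * 0.48645512 = 5.2489


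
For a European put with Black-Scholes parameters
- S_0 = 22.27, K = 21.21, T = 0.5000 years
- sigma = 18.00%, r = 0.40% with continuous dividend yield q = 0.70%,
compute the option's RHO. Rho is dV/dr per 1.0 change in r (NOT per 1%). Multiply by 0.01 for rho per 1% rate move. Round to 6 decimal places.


Answer: Rho = -4.012785

Derivation:
d1 = 0.4350098345; d2 = 0.3077306139
phi(d1) = 0.3629263669; exp(-qT) = 0.9965061179; exp(-rT) = 0.9980019987
N(-d2) = 0.3791436614
Rho = -K*T*exp(-rT)*N(-d2) = -21.2100 * 0.5000 * 0.9980019987 * 0.3791436614 = -4.012785


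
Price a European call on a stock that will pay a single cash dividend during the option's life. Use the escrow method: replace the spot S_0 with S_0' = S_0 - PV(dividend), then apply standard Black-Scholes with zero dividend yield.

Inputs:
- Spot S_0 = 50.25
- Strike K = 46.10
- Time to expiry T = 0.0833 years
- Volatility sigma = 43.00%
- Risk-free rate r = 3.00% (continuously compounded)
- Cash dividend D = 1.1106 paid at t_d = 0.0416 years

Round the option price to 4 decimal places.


Answer: Price = 4.2595

Derivation:
PV(D) = D * exp(-r * t_d) = 1.1106 * 0.99875278 = 1.10921484
S_0' = S_0 - PV(D) = 50.2500 - 1.10921484 = 49.14078516
d1 = (ln(S_0'/K) + (r + sigma^2/2)*T) / (sigma*sqrt(T)) = 0.59688324
d2 = d1 - sigma*sqrt(T) = 0.47277776
exp(-rT) = 0.99750412
N(d1) = 0.72470733; N(d2) = 0.68181413
C = S_0' * N(d1) - K * exp(-rT) * N(d2) = 49.14078516 * 0.72470733 - 46.1000 * 0.99750412 * 0.68181413 = 4.2595


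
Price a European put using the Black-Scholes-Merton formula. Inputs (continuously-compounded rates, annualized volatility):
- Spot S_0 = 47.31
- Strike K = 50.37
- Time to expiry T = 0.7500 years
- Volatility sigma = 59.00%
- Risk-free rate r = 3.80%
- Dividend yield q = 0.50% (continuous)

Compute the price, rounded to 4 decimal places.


Answer: Price = 10.6248

Derivation:
d1 = (ln(S/K) + (r - q + 0.5*sigma^2) * T) / (sigma * sqrt(T)) = 0.18125555
d2 = d1 - sigma * sqrt(T) = -0.32969943
exp(-rT) = 0.97190229; exp(-qT) = 0.99625702
P = K * exp(-rT) * N(-d2) - S_0 * exp(-qT) * N(-d1)
N(-d1) = 0.42808350; N(-d2) = 0.62918646
P = 50.3700 * 0.97190229 * 0.62918646 - 47.3100 * 0.99625702 * 0.42808350 = 10.6248


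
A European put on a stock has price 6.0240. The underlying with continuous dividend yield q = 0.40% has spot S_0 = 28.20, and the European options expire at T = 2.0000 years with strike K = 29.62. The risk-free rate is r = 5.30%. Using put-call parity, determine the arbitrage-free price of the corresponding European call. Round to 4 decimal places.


Put-call parity: C - P = S_0 * exp(-qT) - K * exp(-rT).
S_0 * exp(-qT) = 28.2000 * 0.99203191 = 27.97530000
K * exp(-rT) = 29.6200 * 0.89942465 = 26.64095808
C = P + S*exp(-qT) - K*exp(-rT)
C = 6.0240 + 27.97530000 - 26.64095808 = 7.3583

Answer: Call price = 7.3583


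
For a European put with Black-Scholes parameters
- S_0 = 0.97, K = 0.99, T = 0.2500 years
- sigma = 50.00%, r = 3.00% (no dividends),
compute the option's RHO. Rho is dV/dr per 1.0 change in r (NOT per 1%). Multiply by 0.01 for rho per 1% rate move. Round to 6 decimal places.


d1 = 0.0733645135; d2 = -0.1766354865
phi(d1) = 0.3978700999; exp(-qT) = 1.0000000000; exp(-rT) = 0.9925280548
N(-d2) = 0.5701026409
Rho = -K*T*exp(-rT)*N(-d2) = -0.9900 * 0.2500 * 0.9925280548 * 0.5701026409 = -0.140046

Answer: Rho = -0.140046


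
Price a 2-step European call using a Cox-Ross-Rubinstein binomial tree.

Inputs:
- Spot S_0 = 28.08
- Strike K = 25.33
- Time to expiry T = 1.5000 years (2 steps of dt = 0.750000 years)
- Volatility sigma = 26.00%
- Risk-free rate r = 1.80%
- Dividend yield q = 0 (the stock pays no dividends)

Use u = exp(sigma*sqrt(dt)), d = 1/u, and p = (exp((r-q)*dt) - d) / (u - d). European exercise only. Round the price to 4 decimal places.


Answer: Price = V(0,0) = 5.4270

Derivation:
dt = T/N = 0.750000
u = exp(sigma*sqrt(dt)) = 1.252531; d = 1/u = 0.798383
p = (exp((r-q)*dt) - d) / (u - d) = 0.473873
Discount per step: exp(-r*dt) = 0.986591
Stock lattice S(k, i) with i counting down-moves:
  k=0: S(0,0) = 28.0800
  k=1: S(1,0) = 35.1711; S(1,1) = 22.4186
  k=2: S(2,0) = 44.0529; S(2,1) = 28.0800; S(2,2) = 17.8986
Terminal payoffs V(N, i) = max(S_T - K, 0):
  V(2,0) = 18.722883; V(2,1) = 2.750000; V(2,2) = 0.000000
Backward induction: V(k, i) = exp(-r*dt) * [p * V(k+1, i) + (1-p) * V(k+1, i+1)].
  V(1,0) = exp(-r*dt) * [p*18.722883 + (1-p)*2.750000] = 10.180738
  V(1,1) = exp(-r*dt) * [p*2.750000 + (1-p)*0.000000] = 1.285675
  V(0,0) = exp(-r*dt) * [p*10.180738 + (1-p)*1.285675] = 5.427039


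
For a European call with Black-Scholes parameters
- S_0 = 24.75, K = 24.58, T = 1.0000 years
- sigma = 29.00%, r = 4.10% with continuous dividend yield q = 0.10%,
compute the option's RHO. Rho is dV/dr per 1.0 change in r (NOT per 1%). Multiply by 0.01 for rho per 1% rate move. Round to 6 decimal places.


Answer: Rho = 11.953455

Derivation:
d1 = 0.3066978789; d2 = 0.0166978789
phi(d1) = 0.3806137005; exp(-qT) = 0.9990004998; exp(-rT) = 0.9598291299
N(d2) = 0.5066611803
Rho = K*T*exp(-rT)*N(d2) = 24.5800 * 1.0000 * 0.9598291299 * 0.5066611803 = 11.953455


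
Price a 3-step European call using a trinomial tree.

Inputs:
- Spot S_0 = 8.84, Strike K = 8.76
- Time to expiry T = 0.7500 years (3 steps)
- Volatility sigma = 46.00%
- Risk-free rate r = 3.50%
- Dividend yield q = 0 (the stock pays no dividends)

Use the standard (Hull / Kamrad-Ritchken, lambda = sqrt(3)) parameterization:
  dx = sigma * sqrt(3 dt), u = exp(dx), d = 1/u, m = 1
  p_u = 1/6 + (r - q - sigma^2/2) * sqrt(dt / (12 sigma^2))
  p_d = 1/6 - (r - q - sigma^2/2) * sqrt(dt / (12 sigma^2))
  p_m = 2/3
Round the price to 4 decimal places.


Answer: Price = V(0,0) = 1.4101

Derivation:
dt = T/N = 0.250000; dx = sigma*sqrt(3*dt) = 0.398372
u = exp(dx) = 1.489398; d = 1/u = 0.671412
p_u = 0.144451, p_m = 0.666667, p_d = 0.188882
Discount per step: exp(-r*dt) = 0.991288
Stock lattice S(k, j) with j the centered position index:
  k=0: S(0,+0) = 8.8400
  k=1: S(1,-1) = 5.9353; S(1,+0) = 8.8400; S(1,+1) = 13.1663
  k=2: S(2,-2) = 3.9850; S(2,-1) = 5.9353; S(2,+0) = 8.8400; S(2,+1) = 13.1663; S(2,+2) = 19.6098
  k=3: S(3,-3) = 2.6756; S(3,-2) = 3.9850; S(3,-1) = 5.9353; S(3,+0) = 8.8400; S(3,+1) = 13.1663; S(3,+2) = 19.6098; S(3,+3) = 29.2068
Terminal payoffs V(N, j) = max(S_T - K, 0):
  V(3,-3) = 0.000000; V(3,-2) = 0.000000; V(3,-1) = 0.000000; V(3,+0) = 0.080000; V(3,+1) = 4.406274; V(3,+2) = 10.849816; V(3,+3) = 20.446811
Backward induction: V(k, j) = exp(-r*dt) * [p_u * V(k+1, j+1) + p_m * V(k+1, j) + p_d * V(k+1, j-1)]
  V(2,-2) = exp(-r*dt) * [p_u*0.000000 + p_m*0.000000 + p_d*0.000000] = 0.000000
  V(2,-1) = exp(-r*dt) * [p_u*0.080000 + p_m*0.000000 + p_d*0.000000] = 0.011455
  V(2,+0) = exp(-r*dt) * [p_u*4.406274 + p_m*0.080000 + p_d*0.000000] = 0.683815
  V(2,+1) = exp(-r*dt) * [p_u*10.849816 + p_m*4.406274 + p_d*0.080000] = 4.480519
  V(2,+2) = exp(-r*dt) * [p_u*20.446811 + p_m*10.849816 + p_d*4.406274] = 10.923048
  V(1,-1) = exp(-r*dt) * [p_u*0.683815 + p_m*0.011455 + p_d*0.000000] = 0.105488
  V(1,+0) = exp(-r*dt) * [p_u*4.480519 + p_m*0.683815 + p_d*0.011455] = 1.095628
  V(1,+1) = exp(-r*dt) * [p_u*10.923048 + p_m*4.480519 + p_d*0.683815] = 4.653128
  V(0,+0) = exp(-r*dt) * [p_u*4.653128 + p_m*1.095628 + p_d*0.105488] = 1.410101


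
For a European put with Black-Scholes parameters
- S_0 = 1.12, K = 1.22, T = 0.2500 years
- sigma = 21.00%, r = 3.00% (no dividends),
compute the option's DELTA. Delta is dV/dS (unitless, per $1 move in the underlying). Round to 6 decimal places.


d1 = -0.6905683185; d2 = -0.7955683185
phi(d1) = 0.3143083293; exp(-qT) = 1.0000000000; exp(-rT) = 0.9925280548
N(-d1) = 0.7550815686
Delta = -exp(-qT) * N(-d1) = -1.0000000000 * 0.7550815686 = -0.755082

Answer: Delta = -0.755082


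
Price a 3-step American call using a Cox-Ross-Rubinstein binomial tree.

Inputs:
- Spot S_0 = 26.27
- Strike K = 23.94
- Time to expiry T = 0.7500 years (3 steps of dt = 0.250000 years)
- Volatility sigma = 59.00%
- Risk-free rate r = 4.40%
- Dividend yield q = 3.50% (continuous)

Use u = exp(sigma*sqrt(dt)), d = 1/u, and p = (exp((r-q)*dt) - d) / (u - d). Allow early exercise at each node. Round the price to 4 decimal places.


Answer: Price = V(0,0) = 6.5696

Derivation:
dt = T/N = 0.250000
u = exp(sigma*sqrt(dt)) = 1.343126; d = 1/u = 0.744532
p = (exp((r-q)*dt) - d) / (u - d) = 0.430543
Discount per step: exp(-r*dt) = 0.989060
Stock lattice S(k, i) with i counting down-moves:
  k=0: S(0,0) = 26.2700
  k=1: S(1,0) = 35.2839; S(1,1) = 19.5588
  k=2: S(2,0) = 47.3908; S(2,1) = 26.2700; S(2,2) = 14.5622
  k=3: S(3,0) = 63.6518; S(3,1) = 35.2839; S(3,2) = 19.5588; S(3,3) = 10.8420
Terminal payoffs V(N, i) = max(S_T - K, 0):
  V(3,0) = 39.711800; V(3,1) = 11.343929; V(3,2) = 0.000000; V(3,3) = 0.000000
Backward induction: V(k, i) = exp(-r*dt) * [p * V(k+1, i) + (1-p) * V(k+1, i+1)]; then take max(V_cont, immediate exercise) for American.
  V(2,0) = exp(-r*dt) * [p*39.711800 + (1-p)*11.343929] = 23.299812; exercise = 23.450776; V(2,0) = max -> 23.450776
  V(2,1) = exp(-r*dt) * [p*11.343929 + (1-p)*0.000000] = 4.830622; exercise = 2.330000; V(2,1) = max -> 4.830622
  V(2,2) = exp(-r*dt) * [p*0.000000 + (1-p)*0.000000] = 0.000000; exercise = 0.000000; V(2,2) = max -> 0.000000
  V(1,0) = exp(-r*dt) * [p*23.450776 + (1-p)*4.830622] = 12.706857; exercise = 11.343929; V(1,0) = max -> 12.706857
  V(1,1) = exp(-r*dt) * [p*4.830622 + (1-p)*0.000000] = 2.057040; exercise = 0.000000; V(1,1) = max -> 2.057040
  V(0,0) = exp(-r*dt) * [p*12.706857 + (1-p)*2.057040] = 6.569582; exercise = 2.330000; V(0,0) = max -> 6.569582


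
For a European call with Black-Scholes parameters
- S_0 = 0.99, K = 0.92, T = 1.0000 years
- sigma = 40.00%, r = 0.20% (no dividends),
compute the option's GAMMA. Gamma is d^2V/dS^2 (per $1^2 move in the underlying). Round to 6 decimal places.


d1 = 0.3883281827; d2 = -0.0116718173
phi(d1) = 0.3699683114; exp(-qT) = 1.0000000000; exp(-rT) = 0.9980019987
Gamma = exp(-qT) * phi(d1) / (S * sigma * sqrt(T)) = 1.0000000000 * 0.3699683114 / (0.9900 * 0.4000 * 1.0000000000) = 0.934263

Answer: Gamma = 0.934263


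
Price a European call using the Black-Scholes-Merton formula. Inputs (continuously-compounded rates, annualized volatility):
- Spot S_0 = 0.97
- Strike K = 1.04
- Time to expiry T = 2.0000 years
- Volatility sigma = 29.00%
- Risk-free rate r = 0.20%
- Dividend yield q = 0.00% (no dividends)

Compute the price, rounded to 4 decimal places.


Answer: Price = 0.1321

Derivation:
d1 = (ln(S/K) + (r - q + 0.5*sigma^2) * T) / (sigma * sqrt(T)) = 0.04491367
d2 = d1 - sigma * sqrt(T) = -0.36520827
exp(-rT) = 0.99600799; exp(-qT) = 1.00000000
C = S_0 * exp(-qT) * N(d1) - K * exp(-rT) * N(d2)
N(d1) = 0.51791194; N(d2) = 0.35747797
C = 0.9700 * 1.00000000 * 0.51791194 - 1.0400 * 0.99600799 * 0.35747797 = 0.1321


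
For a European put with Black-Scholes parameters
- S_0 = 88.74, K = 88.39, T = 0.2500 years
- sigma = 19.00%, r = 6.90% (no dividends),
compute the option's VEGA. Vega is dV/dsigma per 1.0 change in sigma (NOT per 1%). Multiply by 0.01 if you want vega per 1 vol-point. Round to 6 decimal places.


d1 = 0.2706779461; d2 = 0.1756779461
phi(d1) = 0.3845921686; exp(-qT) = 1.0000000000; exp(-rT) = 0.9828979294
Vega = S * exp(-qT) * phi(d1) * sqrt(T) = 88.7400 * 1.0000000000 * 0.3845921686 * 0.5000000000 = 17.064355

Answer: Vega = 17.064355


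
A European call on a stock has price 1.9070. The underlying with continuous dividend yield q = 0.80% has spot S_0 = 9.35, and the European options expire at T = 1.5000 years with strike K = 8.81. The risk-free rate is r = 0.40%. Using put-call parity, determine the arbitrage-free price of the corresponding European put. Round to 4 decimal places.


Put-call parity: C - P = S_0 * exp(-qT) - K * exp(-rT).
S_0 * exp(-qT) = 9.3500 * 0.98807171 = 9.23847052
K * exp(-rT) = 8.8100 * 0.99401796 = 8.75729826
P = C - S*exp(-qT) + K*exp(-rT)
P = 1.9070 - 9.23847052 + 8.75729826 = 1.4258

Answer: Put price = 1.4258


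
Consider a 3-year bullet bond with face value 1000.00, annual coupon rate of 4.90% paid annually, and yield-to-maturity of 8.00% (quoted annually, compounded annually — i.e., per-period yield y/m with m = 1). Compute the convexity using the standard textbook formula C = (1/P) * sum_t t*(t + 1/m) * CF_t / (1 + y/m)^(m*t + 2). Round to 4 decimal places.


Answer: Convexity = 9.6305

Derivation:
Coupon per period c = face * coupon_rate / m = 49.000000
Periods per year m = 1; per-period yield y/m = 0.080000
Number of cashflows N = 3
Cashflows (t years, CF_t, discount factor 1/(1+y/m)^(m*t), PV):
  t = 1.0000: CF_t = 49.000000, DF = 0.925926, PV = 45.370370
  t = 2.0000: CF_t = 49.000000, DF = 0.857339, PV = 42.009602
  t = 3.0000: CF_t = 1049.000000, DF = 0.793832, PV = 832.730021
Price P = sum_t PV_t = 920.109993
Convexity numerator sum_t t*(t + 1/m) * CF_t / (1+y/m)^(m*t + 2):
  t = 1.0000: term = 77.795560
  t = 2.0000: term = 216.098777
  t = 3.0000: term = 8567.181284
Convexity = (1/P) * sum = 8861.075621 / 920.109993 = 9.630453


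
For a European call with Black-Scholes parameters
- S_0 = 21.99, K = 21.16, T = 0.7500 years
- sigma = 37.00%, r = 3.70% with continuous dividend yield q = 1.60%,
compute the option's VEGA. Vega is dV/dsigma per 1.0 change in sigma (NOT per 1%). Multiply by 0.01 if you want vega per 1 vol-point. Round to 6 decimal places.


d1 = 0.3294413614; d2 = 0.0090119620
phi(d1) = 0.3778702718; exp(-qT) = 0.9880717129; exp(-rT) = 0.9726314943
Vega = S * exp(-qT) * phi(d1) * sqrt(T) = 21.9900 * 0.9880717129 * 0.3778702718 * 0.8660254038 = 7.110286

Answer: Vega = 7.110286


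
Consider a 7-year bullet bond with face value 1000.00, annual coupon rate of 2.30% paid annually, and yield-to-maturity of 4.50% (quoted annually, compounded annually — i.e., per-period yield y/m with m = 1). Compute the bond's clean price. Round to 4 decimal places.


Coupon per period c = face * coupon_rate / m = 23.000000
Periods per year m = 1; per-period yield y/m = 0.045000
Number of cashflows N = 7
Cashflows (t years, CF_t, discount factor 1/(1+y/m)^(m*t), PV):
  t = 1.0000: CF_t = 23.000000, DF = 0.956938, PV = 22.009569
  t = 2.0000: CF_t = 23.000000, DF = 0.915730, PV = 21.061789
  t = 3.0000: CF_t = 23.000000, DF = 0.876297, PV = 20.154822
  t = 4.0000: CF_t = 23.000000, DF = 0.838561, PV = 19.286911
  t = 5.0000: CF_t = 23.000000, DF = 0.802451, PV = 18.456374
  t = 6.0000: CF_t = 23.000000, DF = 0.767896, PV = 17.661602
  t = 7.0000: CF_t = 1023.000000, DF = 0.734828, PV = 751.729512
Price P = sum_t PV_t = 870.360579

Answer: Price = 870.3606


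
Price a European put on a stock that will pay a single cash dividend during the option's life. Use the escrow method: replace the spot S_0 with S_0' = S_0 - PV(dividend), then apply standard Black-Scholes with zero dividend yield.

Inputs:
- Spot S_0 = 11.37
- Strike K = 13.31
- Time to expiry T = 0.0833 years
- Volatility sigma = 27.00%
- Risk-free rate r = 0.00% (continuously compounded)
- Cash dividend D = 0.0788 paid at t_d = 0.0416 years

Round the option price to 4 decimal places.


PV(D) = D * exp(-r * t_d) = 0.0788 * 1.00000000 = 0.07880000
S_0' = S_0 - PV(D) = 11.3700 - 0.07880000 = 11.29120000
d1 = (ln(S_0'/K) + (r + sigma^2/2)*T) / (sigma*sqrt(T)) = -2.07189184
d2 = d1 - sigma*sqrt(T) = -2.14981854
exp(-rT) = 1.00000000
N(-d1) = 0.98086224; N(-d2) = 0.98421521
P = K * exp(-rT) * N(-d2) - S_0' * N(-d1) = 13.3100 * 1.00000000 * 0.98421521 - 11.29120000 * 0.98086224 = 2.0248

Answer: Price = 2.0248


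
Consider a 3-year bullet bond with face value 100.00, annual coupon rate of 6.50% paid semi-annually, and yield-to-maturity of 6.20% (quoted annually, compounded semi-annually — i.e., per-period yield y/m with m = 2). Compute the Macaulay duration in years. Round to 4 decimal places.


Answer: Macaulay duration = 2.7747 years

Derivation:
Coupon per period c = face * coupon_rate / m = 3.250000
Periods per year m = 2; per-period yield y/m = 0.031000
Number of cashflows N = 6
Cashflows (t years, CF_t, discount factor 1/(1+y/m)^(m*t), PV):
  t = 0.5000: CF_t = 3.250000, DF = 0.969932, PV = 3.152279
  t = 1.0000: CF_t = 3.250000, DF = 0.940768, PV = 3.057497
  t = 1.5000: CF_t = 3.250000, DF = 0.912481, PV = 2.965564
  t = 2.0000: CF_t = 3.250000, DF = 0.885045, PV = 2.876396
  t = 2.5000: CF_t = 3.250000, DF = 0.858434, PV = 2.789909
  t = 3.0000: CF_t = 103.250000, DF = 0.832622, PV = 85.968247
Price P = sum_t PV_t = 100.809892
Macaulay numerator sum_t t * PV_t:
  t * PV_t at t = 0.5000: 1.576140
  t * PV_t at t = 1.0000: 3.057497
  t * PV_t at t = 1.5000: 4.448347
  t * PV_t at t = 2.0000: 5.752792
  t * PV_t at t = 2.5000: 6.974772
  t * PV_t at t = 3.0000: 257.904740
Macaulay duration D = (sum_t t * PV_t) / P = 279.714288 / 100.809892 = 2.774671


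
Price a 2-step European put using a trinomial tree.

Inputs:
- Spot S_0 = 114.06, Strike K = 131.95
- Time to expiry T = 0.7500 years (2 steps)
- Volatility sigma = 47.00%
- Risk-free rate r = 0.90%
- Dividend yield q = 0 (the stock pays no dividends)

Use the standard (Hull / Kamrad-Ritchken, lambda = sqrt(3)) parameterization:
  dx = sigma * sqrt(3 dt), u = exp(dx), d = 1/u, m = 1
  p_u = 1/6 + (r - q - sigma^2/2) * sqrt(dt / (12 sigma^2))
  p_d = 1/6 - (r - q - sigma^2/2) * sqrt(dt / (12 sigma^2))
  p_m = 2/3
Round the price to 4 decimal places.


Answer: Price = V(0,0) = 29.5767

Derivation:
dt = T/N = 0.375000; dx = sigma*sqrt(3*dt) = 0.498510
u = exp(dx) = 1.646267; d = 1/u = 0.607435
p_u = 0.128509, p_m = 0.666667, p_d = 0.204824
Discount per step: exp(-r*dt) = 0.996631
Stock lattice S(k, j) with j the centered position index:
  k=0: S(0,+0) = 114.0600
  k=1: S(1,-1) = 69.2840; S(1,+0) = 114.0600; S(1,+1) = 187.7732
  k=2: S(2,-2) = 42.0855; S(2,-1) = 69.2840; S(2,+0) = 114.0600; S(2,+1) = 187.7732; S(2,+2) = 309.1248
Terminal payoffs V(N, j) = max(K - S_T, 0):
  V(2,-2) = 89.864466; V(2,-1) = 62.665976; V(2,+0) = 17.890000; V(2,+1) = 0.000000; V(2,+2) = 0.000000
Backward induction: V(k, j) = exp(-r*dt) * [p_u * V(k+1, j+1) + p_m * V(k+1, j) + p_d * V(k+1, j-1)]
  V(1,-1) = exp(-r*dt) * [p_u*17.890000 + p_m*62.665976 + p_d*89.864466] = 62.272232
  V(1,+0) = exp(-r*dt) * [p_u*0.000000 + p_m*17.890000 + p_d*62.665976] = 24.678738
  V(1,+1) = exp(-r*dt) * [p_u*0.000000 + p_m*0.000000 + p_d*17.890000] = 3.651957
  V(0,+0) = exp(-r*dt) * [p_u*3.651957 + p_m*24.678738 + p_d*62.272232] = 29.576666


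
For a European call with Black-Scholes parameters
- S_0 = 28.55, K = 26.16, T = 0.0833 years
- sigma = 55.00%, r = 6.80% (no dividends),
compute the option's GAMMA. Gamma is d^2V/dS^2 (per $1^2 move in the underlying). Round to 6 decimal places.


Answer: Gamma = 0.070528

Derivation:
d1 = 0.6658008258; d2 = 0.5070612592
phi(d1) = 0.3196323330; exp(-qT) = 1.0000000000; exp(-rT) = 0.9943516125
Gamma = exp(-qT) * phi(d1) / (S * sigma * sqrt(T)) = 1.0000000000 * 0.3196323330 / (28.5500 * 0.5500 * 0.2886173938) = 0.070528


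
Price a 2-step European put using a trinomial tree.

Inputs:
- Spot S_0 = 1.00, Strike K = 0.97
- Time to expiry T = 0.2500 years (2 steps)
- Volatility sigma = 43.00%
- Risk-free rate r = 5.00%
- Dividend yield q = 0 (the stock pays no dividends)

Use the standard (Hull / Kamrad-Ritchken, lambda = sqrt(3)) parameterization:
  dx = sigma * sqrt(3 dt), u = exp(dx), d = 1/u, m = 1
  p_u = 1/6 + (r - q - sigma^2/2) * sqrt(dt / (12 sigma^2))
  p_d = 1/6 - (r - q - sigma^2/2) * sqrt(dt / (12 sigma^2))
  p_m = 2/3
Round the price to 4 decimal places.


Answer: Price = V(0,0) = 0.0586

Derivation:
dt = T/N = 0.125000; dx = sigma*sqrt(3*dt) = 0.263320
u = exp(dx) = 1.301243; d = 1/u = 0.768496
p_u = 0.156591, p_m = 0.666667, p_d = 0.176742
Discount per step: exp(-r*dt) = 0.993769
Stock lattice S(k, j) with j the centered position index:
  k=0: S(0,+0) = 1.0000
  k=1: S(1,-1) = 0.7685; S(1,+0) = 1.0000; S(1,+1) = 1.3012
  k=2: S(2,-2) = 0.5906; S(2,-1) = 0.7685; S(2,+0) = 1.0000; S(2,+1) = 1.3012; S(2,+2) = 1.6932
Terminal payoffs V(N, j) = max(K - S_T, 0):
  V(2,-2) = 0.379414; V(2,-1) = 0.201504; V(2,+0) = 0.000000; V(2,+1) = 0.000000; V(2,+2) = 0.000000
Backward induction: V(k, j) = exp(-r*dt) * [p_u * V(k+1, j+1) + p_m * V(k+1, j) + p_d * V(k+1, j-1)]
  V(1,-1) = exp(-r*dt) * [p_u*0.000000 + p_m*0.201504 + p_d*0.379414] = 0.200140
  V(1,+0) = exp(-r*dt) * [p_u*0.000000 + p_m*0.000000 + p_d*0.201504] = 0.035392
  V(1,+1) = exp(-r*dt) * [p_u*0.000000 + p_m*0.000000 + p_d*0.000000] = 0.000000
  V(0,+0) = exp(-r*dt) * [p_u*0.000000 + p_m*0.035392 + p_d*0.200140] = 0.058601


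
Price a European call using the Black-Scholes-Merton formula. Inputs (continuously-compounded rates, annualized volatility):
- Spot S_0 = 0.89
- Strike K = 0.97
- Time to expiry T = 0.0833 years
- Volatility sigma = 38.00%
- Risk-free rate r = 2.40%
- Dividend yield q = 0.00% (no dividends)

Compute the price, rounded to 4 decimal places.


Answer: Price = 0.0130

Derivation:
d1 = (ln(S/K) + (r - q + 0.5*sigma^2) * T) / (sigma * sqrt(T)) = -0.71175224
d2 = d1 - sigma * sqrt(T) = -0.82142685
exp(-rT) = 0.99800280; exp(-qT) = 1.00000000
C = S_0 * exp(-qT) * N(d1) - K * exp(-rT) * N(d2)
N(d1) = 0.23830911; N(d2) = 0.20570159
C = 0.8900 * 1.00000000 * 0.23830911 - 0.9700 * 0.99800280 * 0.20570159 = 0.0130


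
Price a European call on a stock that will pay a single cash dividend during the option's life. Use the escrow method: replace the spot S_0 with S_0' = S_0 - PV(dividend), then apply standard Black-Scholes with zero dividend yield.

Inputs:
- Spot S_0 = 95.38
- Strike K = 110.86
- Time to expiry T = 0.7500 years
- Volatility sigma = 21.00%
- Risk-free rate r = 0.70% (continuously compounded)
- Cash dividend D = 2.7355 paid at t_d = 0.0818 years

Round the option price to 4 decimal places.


Answer: Price = 1.6537

Derivation:
PV(D) = D * exp(-r * t_d) = 2.7355 * 0.99942756 = 2.73393410
S_0' = S_0 - PV(D) = 95.3800 - 2.73393410 = 92.64606590
d1 = (ln(S_0'/K) + (r + sigma^2/2)*T) / (sigma*sqrt(T)) = -0.86709297
d2 = d1 - sigma*sqrt(T) = -1.04895831
exp(-rT) = 0.99476376
N(d1) = 0.19294553; N(d2) = 0.14709865
C = S_0' * N(d1) - K * exp(-rT) * N(d2) = 92.64606590 * 0.19294553 - 110.8600 * 0.99476376 * 0.14709865 = 1.6537


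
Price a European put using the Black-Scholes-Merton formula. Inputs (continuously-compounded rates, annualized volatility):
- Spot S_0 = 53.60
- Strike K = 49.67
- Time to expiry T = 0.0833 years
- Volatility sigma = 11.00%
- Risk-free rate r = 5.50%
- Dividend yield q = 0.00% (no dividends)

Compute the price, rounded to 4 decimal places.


d1 = (ln(S/K) + (r - q + 0.5*sigma^2) * T) / (sigma * sqrt(T)) = 2.55870057
d2 = d1 - sigma * sqrt(T) = 2.52695266
exp(-rT) = 0.99542898; exp(-qT) = 1.00000000
P = K * exp(-rT) * N(-d2) - S_0 * exp(-qT) * N(-d1)
N(-d1) = 0.00525321; N(-d2) = 0.00575285
P = 49.6700 * 0.99542898 * 0.00575285 - 53.6000 * 1.00000000 * 0.00525321 = 0.0029

Answer: Price = 0.0029


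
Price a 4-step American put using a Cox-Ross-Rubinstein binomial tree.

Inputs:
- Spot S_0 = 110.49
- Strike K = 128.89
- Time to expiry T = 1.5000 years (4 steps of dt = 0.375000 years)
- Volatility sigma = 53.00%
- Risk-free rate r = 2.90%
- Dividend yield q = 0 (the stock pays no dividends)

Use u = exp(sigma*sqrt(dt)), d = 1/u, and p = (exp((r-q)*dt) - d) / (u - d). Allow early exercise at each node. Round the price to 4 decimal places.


Answer: Price = V(0,0) = 38.4944

Derivation:
dt = T/N = 0.375000
u = exp(sigma*sqrt(dt)) = 1.383418; d = 1/u = 0.722847
p = (exp((r-q)*dt) - d) / (u - d) = 0.436118
Discount per step: exp(-r*dt) = 0.989184
Stock lattice S(k, i) with i counting down-moves:
  k=0: S(0,0) = 110.4900
  k=1: S(1,0) = 152.8539; S(1,1) = 79.8674
  k=2: S(2,0) = 211.4608; S(2,1) = 110.4900; S(2,2) = 57.7319
  k=3: S(3,0) = 292.5388; S(3,1) = 152.8539; S(3,2) = 79.8674; S(3,3) = 41.7314
  k=4: S(4,0) = 404.7035; S(4,1) = 211.4608; S(4,2) = 110.4900; S(4,3) = 57.7319; S(4,4) = 30.1654
Terminal payoffs V(N, i) = max(K - S_T, 0):
  V(4,0) = 0.000000; V(4,1) = 0.000000; V(4,2) = 18.400000; V(4,3) = 71.158079; V(4,4) = 98.724604
Backward induction: V(k, i) = exp(-r*dt) * [p * V(k+1, i) + (1-p) * V(k+1, i+1)]; then take max(V_cont, immediate exercise) for American.
  V(3,0) = exp(-r*dt) * [p*0.000000 + (1-p)*0.000000] = 0.000000; exercise = 0.000000; V(3,0) = max -> 0.000000
  V(3,1) = exp(-r*dt) * [p*0.000000 + (1-p)*18.400000] = 10.263201; exercise = 0.000000; V(3,1) = max -> 10.263201
  V(3,2) = exp(-r*dt) * [p*18.400000 + (1-p)*71.158079] = 47.628526; exercise = 49.022610; V(3,2) = max -> 49.022610
  V(3,3) = exp(-r*dt) * [p*71.158079 + (1-p)*98.724604] = 85.764557; exercise = 87.158642; V(3,3) = max -> 87.158642
  V(2,0) = exp(-r*dt) * [p*0.000000 + (1-p)*10.263201] = 5.724635; exercise = 0.000000; V(2,0) = max -> 5.724635
  V(2,1) = exp(-r*dt) * [p*10.263201 + (1-p)*49.022610] = 31.771520; exercise = 18.400000; V(2,1) = max -> 31.771520
  V(2,2) = exp(-r*dt) * [p*49.022610 + (1-p)*87.158642] = 69.763995; exercise = 71.158079; V(2,2) = max -> 71.158079
  V(1,0) = exp(-r*dt) * [p*5.724635 + (1-p)*31.771520] = 20.191218; exercise = 0.000000; V(1,0) = max -> 20.191218
  V(1,1) = exp(-r*dt) * [p*31.771520 + (1-p)*71.158079] = 53.397016; exercise = 49.022610; V(1,1) = max -> 53.397016
  V(0,0) = exp(-r*dt) * [p*20.191218 + (1-p)*53.397016] = 38.494446; exercise = 18.400000; V(0,0) = max -> 38.494446


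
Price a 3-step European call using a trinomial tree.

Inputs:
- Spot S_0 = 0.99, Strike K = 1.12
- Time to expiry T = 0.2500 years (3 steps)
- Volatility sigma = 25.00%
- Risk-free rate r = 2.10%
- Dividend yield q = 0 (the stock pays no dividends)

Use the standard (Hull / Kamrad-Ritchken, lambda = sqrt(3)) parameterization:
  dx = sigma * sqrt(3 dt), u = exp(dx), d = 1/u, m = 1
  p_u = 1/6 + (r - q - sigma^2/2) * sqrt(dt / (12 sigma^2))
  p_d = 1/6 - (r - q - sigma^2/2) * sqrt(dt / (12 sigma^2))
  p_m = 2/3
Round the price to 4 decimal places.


Answer: Price = V(0,0) = 0.0098

Derivation:
dt = T/N = 0.083333; dx = sigma*sqrt(3*dt) = 0.125000
u = exp(dx) = 1.133148; d = 1/u = 0.882497
p_u = 0.163250, p_m = 0.666667, p_d = 0.170083
Discount per step: exp(-r*dt) = 0.998252
Stock lattice S(k, j) with j the centered position index:
  k=0: S(0,+0) = 0.9900
  k=1: S(1,-1) = 0.8737; S(1,+0) = 0.9900; S(1,+1) = 1.1218
  k=2: S(2,-2) = 0.7710; S(2,-1) = 0.8737; S(2,+0) = 0.9900; S(2,+1) = 1.1218; S(2,+2) = 1.2712
  k=3: S(3,-3) = 0.6804; S(3,-2) = 0.7710; S(3,-1) = 0.8737; S(3,+0) = 0.9900; S(3,+1) = 1.1218; S(3,+2) = 1.2712; S(3,+3) = 1.4404
Terminal payoffs V(N, j) = max(S_T - K, 0):
  V(3,-3) = 0.000000; V(3,-2) = 0.000000; V(3,-1) = 0.000000; V(3,+0) = 0.000000; V(3,+1) = 0.001817; V(3,+2) = 0.151185; V(3,+3) = 0.320442
Backward induction: V(k, j) = exp(-r*dt) * [p_u * V(k+1, j+1) + p_m * V(k+1, j) + p_d * V(k+1, j-1)]
  V(2,-2) = exp(-r*dt) * [p_u*0.000000 + p_m*0.000000 + p_d*0.000000] = 0.000000
  V(2,-1) = exp(-r*dt) * [p_u*0.000000 + p_m*0.000000 + p_d*0.000000] = 0.000000
  V(2,+0) = exp(-r*dt) * [p_u*0.001817 + p_m*0.000000 + p_d*0.000000] = 0.000296
  V(2,+1) = exp(-r*dt) * [p_u*0.151185 + p_m*0.001817 + p_d*0.000000] = 0.025847
  V(2,+2) = exp(-r*dt) * [p_u*0.320442 + p_m*0.151185 + p_d*0.001817] = 0.153143
  V(1,-1) = exp(-r*dt) * [p_u*0.000296 + p_m*0.000000 + p_d*0.000000] = 0.000048
  V(1,+0) = exp(-r*dt) * [p_u*0.025847 + p_m*0.000296 + p_d*0.000000] = 0.004409
  V(1,+1) = exp(-r*dt) * [p_u*0.153143 + p_m*0.025847 + p_d*0.000296] = 0.042208
  V(0,+0) = exp(-r*dt) * [p_u*0.042208 + p_m*0.004409 + p_d*0.000048] = 0.009821


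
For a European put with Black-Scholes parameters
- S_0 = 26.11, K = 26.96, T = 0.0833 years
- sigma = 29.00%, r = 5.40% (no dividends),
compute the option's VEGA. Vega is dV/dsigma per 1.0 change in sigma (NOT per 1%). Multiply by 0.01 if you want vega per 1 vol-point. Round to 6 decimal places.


d1 = -0.2871590538; d2 = -0.3708580980
phi(d1) = 0.3828282996; exp(-qT) = 1.0000000000; exp(-rT) = 0.9955119017
Vega = S * exp(-qT) * phi(d1) * sqrt(T) = 26.1100 * 1.0000000000 * 0.3828282996 * 0.2886173938 = 2.884918

Answer: Vega = 2.884918


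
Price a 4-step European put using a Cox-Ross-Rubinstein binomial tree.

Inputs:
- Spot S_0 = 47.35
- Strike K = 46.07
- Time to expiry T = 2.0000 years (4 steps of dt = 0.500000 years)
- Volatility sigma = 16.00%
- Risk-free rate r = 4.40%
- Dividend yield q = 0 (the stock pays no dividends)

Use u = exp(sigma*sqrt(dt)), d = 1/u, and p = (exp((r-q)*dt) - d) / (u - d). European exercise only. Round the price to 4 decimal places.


Answer: Price = V(0,0) = 1.8806

Derivation:
dt = T/N = 0.500000
u = exp(sigma*sqrt(dt)) = 1.119785; d = 1/u = 0.893028
p = (exp((r-q)*dt) - d) / (u - d) = 0.569841
Discount per step: exp(-r*dt) = 0.978240
Stock lattice S(k, i) with i counting down-moves:
  k=0: S(0,0) = 47.3500
  k=1: S(1,0) = 53.0218; S(1,1) = 42.2849
  k=2: S(2,0) = 59.3731; S(2,1) = 47.3500; S(2,2) = 37.7616
  k=3: S(3,0) = 66.4851; S(3,1) = 53.0218; S(3,2) = 42.2849; S(3,3) = 33.7222
  k=4: S(4,0) = 74.4491; S(4,1) = 59.3731; S(4,2) = 47.3500; S(4,3) = 37.7616; S(4,4) = 30.1149
Terminal payoffs V(N, i) = max(K - S_T, 0):
  V(4,0) = 0.000000; V(4,1) = 0.000000; V(4,2) = 0.000000; V(4,3) = 8.308402; V(4,4) = 15.955148
Backward induction: V(k, i) = exp(-r*dt) * [p * V(k+1, i) + (1-p) * V(k+1, i+1)].
  V(3,0) = exp(-r*dt) * [p*0.000000 + (1-p)*0.000000] = 0.000000
  V(3,1) = exp(-r*dt) * [p*0.000000 + (1-p)*0.000000] = 0.000000
  V(3,2) = exp(-r*dt) * [p*0.000000 + (1-p)*8.308402] = 3.496166
  V(3,3) = exp(-r*dt) * [p*8.308402 + (1-p)*15.955148] = 11.345355
  V(2,0) = exp(-r*dt) * [p*0.000000 + (1-p)*0.000000] = 0.000000
  V(2,1) = exp(-r*dt) * [p*0.000000 + (1-p)*3.496166] = 1.471182
  V(2,2) = exp(-r*dt) * [p*3.496166 + (1-p)*11.345355] = 6.723020
  V(1,0) = exp(-r*dt) * [p*0.000000 + (1-p)*1.471182] = 0.619072
  V(1,1) = exp(-r*dt) * [p*1.471182 + (1-p)*6.723020] = 3.649137
  V(0,0) = exp(-r*dt) * [p*0.619072 + (1-p)*3.649137] = 1.880649


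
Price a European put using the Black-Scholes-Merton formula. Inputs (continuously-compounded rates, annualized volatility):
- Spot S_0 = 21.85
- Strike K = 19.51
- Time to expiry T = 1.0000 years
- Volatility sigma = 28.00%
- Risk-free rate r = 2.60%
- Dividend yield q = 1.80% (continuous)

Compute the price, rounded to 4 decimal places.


d1 = (ln(S/K) + (r - q + 0.5*sigma^2) * T) / (sigma * sqrt(T)) = 0.57312060
d2 = d1 - sigma * sqrt(T) = 0.29312060
exp(-rT) = 0.97433509; exp(-qT) = 0.98216103
P = K * exp(-rT) * N(-d2) - S_0 * exp(-qT) * N(-d1)
N(-d1) = 0.28328152; N(-d2) = 0.38471499
P = 19.5100 * 0.97433509 * 0.38471499 - 21.8500 * 0.98216103 * 0.28328152 = 1.2339

Answer: Price = 1.2339


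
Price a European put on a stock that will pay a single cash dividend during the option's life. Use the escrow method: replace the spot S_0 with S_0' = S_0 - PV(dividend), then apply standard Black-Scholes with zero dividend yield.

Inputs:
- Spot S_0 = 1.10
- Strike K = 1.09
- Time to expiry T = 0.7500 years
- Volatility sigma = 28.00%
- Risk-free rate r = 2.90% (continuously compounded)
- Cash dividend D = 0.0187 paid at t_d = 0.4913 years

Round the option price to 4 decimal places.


PV(D) = D * exp(-r * t_d) = 0.0187 * 0.98585332 = 0.01843546
S_0' = S_0 - PV(D) = 1.1000 - 0.01843546 = 1.08156454
d1 = (ln(S_0'/K) + (r + sigma^2/2)*T) / (sigma*sqrt(T)) = 0.17890001
d2 = d1 - sigma*sqrt(T) = -0.06358710
exp(-rT) = 0.97848483
N(-d1) = 0.42900811; N(-d2) = 0.52535050
P = K * exp(-rT) * N(-d2) - S_0' * N(-d1) = 1.0900 * 0.97848483 * 0.52535050 - 1.08156454 * 0.42900811 = 0.0963

Answer: Price = 0.0963


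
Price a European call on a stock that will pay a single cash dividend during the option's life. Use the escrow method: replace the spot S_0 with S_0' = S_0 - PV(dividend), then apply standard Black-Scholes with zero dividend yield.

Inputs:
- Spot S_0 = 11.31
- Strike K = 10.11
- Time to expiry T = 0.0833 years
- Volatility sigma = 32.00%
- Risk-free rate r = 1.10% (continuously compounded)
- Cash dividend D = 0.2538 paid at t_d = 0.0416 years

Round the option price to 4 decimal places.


Answer: Price = 1.0402

Derivation:
PV(D) = D * exp(-r * t_d) = 0.2538 * 0.99954250 = 0.25368389
S_0' = S_0 - PV(D) = 11.3100 - 0.25368389 = 11.05631611
d1 = (ln(S_0'/K) + (r + sigma^2/2)*T) / (sigma*sqrt(T)) = 1.02490884
d2 = d1 - sigma*sqrt(T) = 0.93255127
exp(-rT) = 0.99908412
N(d1) = 0.84729690; N(d2) = 0.82447415
C = S_0' * N(d1) - K * exp(-rT) * N(d2) = 11.05631611 * 0.84729690 - 10.1100 * 0.99908412 * 0.82447415 = 1.0402


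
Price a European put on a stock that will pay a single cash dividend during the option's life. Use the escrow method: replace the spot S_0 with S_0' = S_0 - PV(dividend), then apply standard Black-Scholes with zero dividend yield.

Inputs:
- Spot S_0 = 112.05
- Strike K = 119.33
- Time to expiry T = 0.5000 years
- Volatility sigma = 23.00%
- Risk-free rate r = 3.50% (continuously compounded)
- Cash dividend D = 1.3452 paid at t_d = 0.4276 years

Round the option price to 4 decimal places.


PV(D) = D * exp(-r * t_d) = 1.3452 * 0.98514543 = 1.32521764
S_0' = S_0 - PV(D) = 112.0500 - 1.32521764 = 110.72478236
d1 = (ln(S_0'/K) + (r + sigma^2/2)*T) / (sigma*sqrt(T)) = -0.27128355
d2 = d1 - sigma*sqrt(T) = -0.43391811
exp(-rT) = 0.98265224
N(-d1) = 0.60691352; N(-d2) = 0.66782604
P = K * exp(-rT) * N(-d2) - S_0' * N(-d1) = 119.3300 * 0.98265224 * 0.66782604 - 110.72478236 * 0.60691352 = 11.1088

Answer: Price = 11.1088


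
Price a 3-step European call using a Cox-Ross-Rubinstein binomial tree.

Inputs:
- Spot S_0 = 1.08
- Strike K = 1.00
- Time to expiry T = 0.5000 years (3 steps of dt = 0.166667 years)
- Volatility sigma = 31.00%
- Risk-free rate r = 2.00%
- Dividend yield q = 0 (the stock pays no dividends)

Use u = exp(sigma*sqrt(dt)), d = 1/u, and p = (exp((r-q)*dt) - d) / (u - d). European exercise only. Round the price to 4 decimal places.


dt = T/N = 0.166667
u = exp(sigma*sqrt(dt)) = 1.134914; d = 1/u = 0.881124
p = (exp((r-q)*dt) - d) / (u - d) = 0.481559
Discount per step: exp(-r*dt) = 0.996672
Stock lattice S(k, i) with i counting down-moves:
  k=0: S(0,0) = 1.0800
  k=1: S(1,0) = 1.2257; S(1,1) = 0.9516
  k=2: S(2,0) = 1.3911; S(2,1) = 1.0800; S(2,2) = 0.8385
  k=3: S(3,0) = 1.5787; S(3,1) = 1.2257; S(3,2) = 0.9516; S(3,3) = 0.7388
Terminal payoffs V(N, i) = max(S_T - K, 0):
  V(3,0) = 0.578748; V(3,1) = 0.225707; V(3,2) = 0.000000; V(3,3) = 0.000000
Backward induction: V(k, i) = exp(-r*dt) * [p * V(k+1, i) + (1-p) * V(k+1, i+1)].
  V(2,0) = exp(-r*dt) * [p*0.578748 + (1-p)*0.225707] = 0.394400
  V(2,1) = exp(-r*dt) * [p*0.225707 + (1-p)*0.000000] = 0.108330
  V(2,2) = exp(-r*dt) * [p*0.000000 + (1-p)*0.000000] = 0.000000
  V(1,0) = exp(-r*dt) * [p*0.394400 + (1-p)*0.108330] = 0.245271
  V(1,1) = exp(-r*dt) * [p*0.108330 + (1-p)*0.000000] = 0.051994
  V(0,0) = exp(-r*dt) * [p*0.245271 + (1-p)*0.051994] = 0.144585

Answer: Price = V(0,0) = 0.1446


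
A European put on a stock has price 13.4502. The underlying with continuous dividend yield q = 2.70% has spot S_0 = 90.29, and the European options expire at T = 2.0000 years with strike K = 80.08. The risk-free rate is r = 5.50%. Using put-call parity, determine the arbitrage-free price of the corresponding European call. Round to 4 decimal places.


Answer: Call price = 27.2554

Derivation:
Put-call parity: C - P = S_0 * exp(-qT) - K * exp(-rT).
S_0 * exp(-qT) = 90.2900 * 0.94743211 = 85.54364490
K * exp(-rT) = 80.0800 * 0.89583414 = 71.73839755
C = P + S*exp(-qT) - K*exp(-rT)
C = 13.4502 + 85.54364490 - 71.73839755 = 27.2554


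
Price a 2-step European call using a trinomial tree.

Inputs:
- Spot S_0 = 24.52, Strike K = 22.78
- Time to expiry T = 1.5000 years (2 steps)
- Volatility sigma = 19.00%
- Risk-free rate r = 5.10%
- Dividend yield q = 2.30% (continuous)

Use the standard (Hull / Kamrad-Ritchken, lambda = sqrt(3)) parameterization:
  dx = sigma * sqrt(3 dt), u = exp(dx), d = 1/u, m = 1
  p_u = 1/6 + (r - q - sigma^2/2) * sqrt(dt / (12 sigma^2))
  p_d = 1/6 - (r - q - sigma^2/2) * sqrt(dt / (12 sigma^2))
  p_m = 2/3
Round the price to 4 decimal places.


Answer: Price = V(0,0) = 3.6029

Derivation:
dt = T/N = 0.750000; dx = sigma*sqrt(3*dt) = 0.285000
u = exp(dx) = 1.329762; d = 1/u = 0.752014
p_u = 0.179759, p_m = 0.666667, p_d = 0.153575
Discount per step: exp(-r*dt) = 0.962472
Stock lattice S(k, j) with j the centered position index:
  k=0: S(0,+0) = 24.5200
  k=1: S(1,-1) = 18.4394; S(1,+0) = 24.5200; S(1,+1) = 32.6058
  k=2: S(2,-2) = 13.8667; S(2,-1) = 18.4394; S(2,+0) = 24.5200; S(2,+1) = 32.6058; S(2,+2) = 43.3579
Terminal payoffs V(N, j) = max(S_T - K, 0):
  V(2,-2) = 0.000000; V(2,-1) = 0.000000; V(2,+0) = 1.740000; V(2,+1) = 9.825765; V(2,+2) = 20.577908
Backward induction: V(k, j) = exp(-r*dt) * [p_u * V(k+1, j+1) + p_m * V(k+1, j) + p_d * V(k+1, j-1)]
  V(1,-1) = exp(-r*dt) * [p_u*1.740000 + p_m*0.000000 + p_d*0.000000] = 0.301042
  V(1,+0) = exp(-r*dt) * [p_u*9.825765 + p_m*1.740000 + p_d*0.000000] = 2.816451
  V(1,+1) = exp(-r*dt) * [p_u*20.577908 + p_m*9.825765 + p_d*1.740000] = 10.122118
  V(0,+0) = exp(-r*dt) * [p_u*10.122118 + p_m*2.816451 + p_d*0.301042] = 3.602925


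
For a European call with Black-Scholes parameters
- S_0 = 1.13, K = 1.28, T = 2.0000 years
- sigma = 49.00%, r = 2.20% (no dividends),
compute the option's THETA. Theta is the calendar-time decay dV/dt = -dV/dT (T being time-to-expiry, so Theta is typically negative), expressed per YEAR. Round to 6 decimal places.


Answer: Theta = -0.084727

Derivation:
d1 = 0.2301092210; d2 = -0.4628554245
phi(d1) = 0.3885188230; exp(-qT) = 1.0000000000; exp(-rT) = 0.9569539575
Theta = -S*exp(-qT)*phi(d1)*sigma/(2*sqrt(T)) - r*K*exp(-rT)*N(d2) + q*S*exp(-qT)*N(d1)
N(d1) = 0.5909965501; N(d2) = 0.3217340002; sqrt(T) = 1.4142135624
Term 1 = -1.1300 * 1.0000000000 * 0.3885188230 * 0.4900 / (2 * 1.4142135624) = -0.0760574209
Term 2 = -0.0220 * 1.2800 * 0.9569539575 * 0.3217340002 = -0.0086700310
Term 3 = 0 (no dividend yield, q = 0)
Theta = -0.0760574209 + (-0.0086700310) + (0.0000000000) = -0.084727


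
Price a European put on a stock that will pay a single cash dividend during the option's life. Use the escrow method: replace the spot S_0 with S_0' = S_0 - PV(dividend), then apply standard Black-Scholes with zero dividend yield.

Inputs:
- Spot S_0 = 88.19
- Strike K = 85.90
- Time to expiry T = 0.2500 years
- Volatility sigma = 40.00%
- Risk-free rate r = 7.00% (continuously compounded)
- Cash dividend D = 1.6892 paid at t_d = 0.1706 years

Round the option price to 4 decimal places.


Answer: Price = 5.8040

Derivation:
PV(D) = D * exp(-r * t_d) = 1.6892 * 0.98812902 = 1.66914755
S_0' = S_0 - PV(D) = 88.1900 - 1.66914755 = 86.52085245
d1 = (ln(S_0'/K) + (r + sigma^2/2)*T) / (sigma*sqrt(T)) = 0.22350812
d2 = d1 - sigma*sqrt(T) = 0.02350812
exp(-rT) = 0.98265224
N(-d1) = 0.41157003; N(-d2) = 0.49062248
P = K * exp(-rT) * N(-d2) - S_0' * N(-d1) = 85.9000 * 0.98265224 * 0.49062248 - 86.52085245 * 0.41157003 = 5.8040


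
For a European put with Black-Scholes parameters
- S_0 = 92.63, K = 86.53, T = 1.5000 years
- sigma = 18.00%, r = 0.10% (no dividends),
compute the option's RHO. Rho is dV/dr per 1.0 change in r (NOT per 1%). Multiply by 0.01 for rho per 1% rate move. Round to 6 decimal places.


Answer: Rho = -54.245285

Derivation:
d1 = 0.4260383386; d2 = 0.2055842618
phi(d1) = 0.3643308607; exp(-qT) = 1.0000000000; exp(-rT) = 0.9985011244
N(-d2) = 0.4185578361
Rho = -K*T*exp(-rT)*N(-d2) = -86.5300 * 1.5000 * 0.9985011244 * 0.4185578361 = -54.245285


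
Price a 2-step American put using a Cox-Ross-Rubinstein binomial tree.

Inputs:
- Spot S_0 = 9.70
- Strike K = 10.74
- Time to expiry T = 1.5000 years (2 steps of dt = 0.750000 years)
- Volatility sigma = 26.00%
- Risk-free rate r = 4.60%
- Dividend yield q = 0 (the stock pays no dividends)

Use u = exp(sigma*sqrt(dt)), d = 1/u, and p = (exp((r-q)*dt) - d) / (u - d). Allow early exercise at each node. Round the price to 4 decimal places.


Answer: Price = V(0,0) = 1.6278

Derivation:
dt = T/N = 0.750000
u = exp(sigma*sqrt(dt)) = 1.252531; d = 1/u = 0.798383
p = (exp((r-q)*dt) - d) / (u - d) = 0.521237
Discount per step: exp(-r*dt) = 0.966088
Stock lattice S(k, i) with i counting down-moves:
  k=0: S(0,0) = 9.7000
  k=1: S(1,0) = 12.1496; S(1,1) = 7.7443
  k=2: S(2,0) = 15.2177; S(2,1) = 9.7000; S(2,2) = 6.1829
Terminal payoffs V(N, i) = max(K - S_T, 0):
  V(2,0) = 0.000000; V(2,1) = 1.040000; V(2,2) = 4.557067
Backward induction: V(k, i) = exp(-r*dt) * [p * V(k+1, i) + (1-p) * V(k+1, i+1)]; then take max(V_cont, immediate exercise) for American.
  V(1,0) = exp(-r*dt) * [p*0.000000 + (1-p)*1.040000] = 0.481028; exercise = 0.000000; V(1,0) = max -> 0.481028
  V(1,1) = exp(-r*dt) * [p*1.040000 + (1-p)*4.557067] = 2.631472; exercise = 2.995683; V(1,1) = max -> 2.995683
  V(0,0) = exp(-r*dt) * [p*0.481028 + (1-p)*2.995683] = 1.627813; exercise = 1.040000; V(0,0) = max -> 1.627813
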